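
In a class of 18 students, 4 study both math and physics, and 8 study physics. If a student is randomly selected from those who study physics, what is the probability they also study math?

P(A ∩ B) = 4/18 = 2/9
P(B) = 8/18 = 4/9
P(A|B) = P(A ∩ B) / P(B) = (2/9) / (4/9) = 1/2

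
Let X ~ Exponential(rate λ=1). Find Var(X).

For X ~ Exponential(rate λ=1):
Var(X) = 1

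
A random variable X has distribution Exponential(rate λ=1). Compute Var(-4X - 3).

For X ~ Exponential(rate λ=1):
Var(X) = 1
Var(-4X - 3) = (-4)² × Var(X) = 16 × 1 = 16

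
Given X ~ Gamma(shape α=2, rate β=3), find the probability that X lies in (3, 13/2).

P(3 < X < 13/2) = ∫_{3}^{13/2} f(x) dx
where f(x) = 9 x e^{- 3 x}
= - \frac{41}{2 e^{\frac{39}{2}}} + \frac{10}{e^{9}}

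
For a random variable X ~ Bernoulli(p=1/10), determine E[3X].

For X ~ Bernoulli(p=1/10):
E[X] = \frac{1}{10}
E[3X] = 3 × E[X] + 0 = \frac{3}{10}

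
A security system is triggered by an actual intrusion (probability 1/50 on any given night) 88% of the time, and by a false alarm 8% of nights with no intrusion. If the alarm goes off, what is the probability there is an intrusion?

Let D = the rare event, + = positive/flagged.
P(D) = 1/50
P(+|D) = 88/100 = 22/25
P(+|D') = 8/100 = 2/25
P(+) = P(+|D)P(D) + P(+|D')P(D')
     = \frac{22}{25} × \frac{1}{50} + \frac{2}{25} × \frac{49}{50}
     = \frac{12}{125}
P(D|+) = P(+|D)P(D)/P(+) = \frac{11}{60}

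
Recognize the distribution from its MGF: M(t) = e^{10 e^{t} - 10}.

The MGF M(t) = e^{10 e^{t} - 10} is the standard form for the Poisson distribution.
Comparing with the known MGF formula identifies: Poisson(λ=10)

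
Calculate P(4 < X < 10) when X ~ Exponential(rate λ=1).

P(4 < X < 10) = ∫_{4}^{10} f(x) dx
where f(x) = e^{- x}
= - \frac{1 - e^{6}}{e^{10}}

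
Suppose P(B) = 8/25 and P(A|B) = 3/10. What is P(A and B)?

By definition, P(A|B) = P(A ∩ B) / P(B)
So P(A ∩ B) = P(A|B) × P(B)
= 3/10 × 8/25
= 12/125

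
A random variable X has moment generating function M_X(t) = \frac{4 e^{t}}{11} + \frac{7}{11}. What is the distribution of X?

The MGF M(t) = \frac{4 e^{t}}{11} + \frac{7}{11} is the standard form for the Bernoulli distribution.
Comparing with the known MGF formula identifies: Bernoulli(p=4/11)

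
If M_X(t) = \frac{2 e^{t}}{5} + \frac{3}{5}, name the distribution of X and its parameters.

The MGF M(t) = \frac{2 e^{t}}{5} + \frac{3}{5} is the standard form for the Bernoulli distribution.
Comparing with the known MGF formula identifies: Bernoulli(p=2/5)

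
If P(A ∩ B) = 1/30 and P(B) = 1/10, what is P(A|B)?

P(A|B) = P(A ∩ B) / P(B)
= (1/30) / (1/10)
= 1/3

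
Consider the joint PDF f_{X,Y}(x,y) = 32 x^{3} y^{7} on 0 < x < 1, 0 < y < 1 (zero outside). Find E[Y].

E[Y] = ∫_0^1 ∫_0^1 y × f(x,y) dx dy
= \frac{8}{9}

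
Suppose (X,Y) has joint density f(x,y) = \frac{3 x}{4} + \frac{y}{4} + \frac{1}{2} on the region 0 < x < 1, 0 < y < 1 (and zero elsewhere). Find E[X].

E[X] = ∫_0^1 ∫_0^1 x × f(x,y) dy dx
= ∫_0^1 ∫_0^1 x × (\frac{3 x}{4} + \frac{y}{4} + \frac{1}{2}) dy dx
= \frac{9}{16}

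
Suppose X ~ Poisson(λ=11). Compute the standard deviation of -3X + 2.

For X ~ Poisson(λ=11):
Var(X) = 11
SD(X) = √(Var(X)) = √(11) = \sqrt{11}
SD(-3X + 2) = |-3| × SD(X) = 3 × \sqrt{11} = 3 \sqrt{11}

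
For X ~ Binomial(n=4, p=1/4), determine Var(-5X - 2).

For X ~ Binomial(n=4, p=1/4):
Var(X) = \frac{3}{4}
Var(-5X - 2) = (-5)² × Var(X) = 25 × \frac{3}{4} = \frac{75}{4}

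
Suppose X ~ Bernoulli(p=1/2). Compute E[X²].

Using the identity E[X²] = Var(X) + (E[X])²:
E[X] = \frac{1}{2}
Var(X) = \frac{1}{4}
E[X²] = \frac{1}{4} + (\frac{1}{2})²
= \frac{1}{2}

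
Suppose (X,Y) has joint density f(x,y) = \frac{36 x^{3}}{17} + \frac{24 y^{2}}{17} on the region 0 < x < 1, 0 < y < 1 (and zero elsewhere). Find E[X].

E[X] = ∫_0^1 ∫_0^1 x × f(x,y) dy dx
= ∫_0^1 ∫_0^1 x × (\frac{36 x^{3}}{17} + \frac{24 y^{2}}{17}) dy dx
= \frac{56}{85}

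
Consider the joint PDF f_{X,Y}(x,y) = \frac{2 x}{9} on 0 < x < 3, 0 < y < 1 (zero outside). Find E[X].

f_X(x) = ∫_0^1 \frac{2 x}{9} dy = \frac{2 x}{9}
E[X] = ∫_0^3 x × (\frac{2 x}{9}) dx = 2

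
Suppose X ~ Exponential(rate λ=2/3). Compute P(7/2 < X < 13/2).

P(7/2 < X < 13/2) = ∫_{7/2}^{13/2} f(x) dx
where f(x) = \frac{2 e^{- \frac{2 x}{3}}}{3}
= - \frac{1 - e^{2}}{e^{\frac{13}{3}}}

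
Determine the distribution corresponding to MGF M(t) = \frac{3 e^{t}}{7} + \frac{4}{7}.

The MGF M(t) = \frac{3 e^{t}}{7} + \frac{4}{7} is the standard form for the Bernoulli distribution.
Comparing with the known MGF formula identifies: Bernoulli(p=3/7)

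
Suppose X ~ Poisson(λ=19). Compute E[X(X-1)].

E[X(X-1)] = E[X² - X] = E[X²] - E[X]
E[X] = 19
E[X²] = Var(X) + (E[X])² = 19 + (19)² = 380
E[X(X-1)] = 380 - 19 = 361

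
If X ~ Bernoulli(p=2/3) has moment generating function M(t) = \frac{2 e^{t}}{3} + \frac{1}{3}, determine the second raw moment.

To find E[X^2], compute M^(2)(0):
M^(1)(t) = \frac{2 e^{t}}{3}
M^(2)(t) = \frac{2 e^{t}}{3}
M^(2)(0) = \frac{2}{3}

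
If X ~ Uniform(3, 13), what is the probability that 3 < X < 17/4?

P(3 < X < 17/4) = ∫_{3}^{17/4} f(x) dx
where f(x) = \frac{1}{10}
= \frac{1}{8}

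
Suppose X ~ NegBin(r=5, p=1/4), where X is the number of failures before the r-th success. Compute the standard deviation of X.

For X ~ NegBin(r=5, p=1/4), where X is the number of failures before the r-th success:
Var(X) = 60
SD(X) = √(Var(X)) = √(60) = 2 \sqrt{15}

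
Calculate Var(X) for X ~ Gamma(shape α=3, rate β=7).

For X ~ Gamma(shape α=3, rate β=7):
Var(X) = \frac{3}{49}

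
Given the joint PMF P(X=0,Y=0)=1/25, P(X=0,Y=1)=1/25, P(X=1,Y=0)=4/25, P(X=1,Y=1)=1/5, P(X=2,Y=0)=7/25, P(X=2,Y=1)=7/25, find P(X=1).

P(X=1) = P(X=1,Y=0) + P(X=1,Y=1)
= 4/25 + 1/5
= 9/25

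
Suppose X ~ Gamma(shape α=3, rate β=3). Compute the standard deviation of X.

For X ~ Gamma(shape α=3, rate β=3):
Var(X) = \frac{1}{3}
SD(X) = √(Var(X)) = √(\frac{1}{3}) = \frac{\sqrt{3}}{3}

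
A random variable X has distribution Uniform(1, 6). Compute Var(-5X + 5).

For X ~ Uniform(1, 6):
Var(X) = \frac{25}{12}
Var(-5X + 5) = (-5)² × Var(X) = 25 × \frac{25}{12} = \frac{625}{12}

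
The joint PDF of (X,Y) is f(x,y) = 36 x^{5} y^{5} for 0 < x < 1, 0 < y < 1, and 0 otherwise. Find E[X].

E[X] = ∫_0^1 ∫_0^1 x × f(x,y) dy dx
= ∫_0^1 ∫_0^1 x × (36 x^{5} y^{5}) dy dx
= \frac{6}{7}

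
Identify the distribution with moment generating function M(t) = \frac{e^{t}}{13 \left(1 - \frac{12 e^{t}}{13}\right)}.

The MGF M(t) = \frac{e^{t}}{13 \left(1 - \frac{12 e^{t}}{13}\right)} is the standard form for the Geometric distribution.
Comparing with the known MGF formula identifies: Geometric(p=1/13), X = trial number of first success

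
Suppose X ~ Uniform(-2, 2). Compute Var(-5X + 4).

For X ~ Uniform(-2, 2):
Var(X) = \frac{4}{3}
Var(-5X + 4) = (-5)² × Var(X) = 25 × \frac{4}{3} = \frac{100}{3}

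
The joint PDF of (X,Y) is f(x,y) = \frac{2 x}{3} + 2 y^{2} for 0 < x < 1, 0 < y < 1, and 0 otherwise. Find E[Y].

E[Y] = ∫_0^1 ∫_0^1 y × f(x,y) dx dy
= \frac{2}{3}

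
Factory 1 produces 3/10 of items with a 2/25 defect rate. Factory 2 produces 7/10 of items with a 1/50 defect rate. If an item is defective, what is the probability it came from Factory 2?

Using Bayes' theorem:
P(F1) = 3/10, P(D|F1) = 2/25
P(F2) = 7/10, P(D|F2) = 1/50
P(D) = P(D|F1)P(F1) + P(D|F2)P(F2)
     = \frac{19}{500}
P(F2|D) = P(D|F2)P(F2) / P(D)
= \frac{7}{19}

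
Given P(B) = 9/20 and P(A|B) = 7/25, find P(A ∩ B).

By definition, P(A|B) = P(A ∩ B) / P(B)
So P(A ∩ B) = P(A|B) × P(B)
= 7/25 × 9/20
= 63/500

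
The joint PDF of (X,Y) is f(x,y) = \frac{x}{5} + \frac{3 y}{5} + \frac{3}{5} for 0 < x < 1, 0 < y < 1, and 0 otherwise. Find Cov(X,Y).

E[XY] = ∫∫ xy × f(x,y) dx dy = \frac{17}{60}
E[X] = \frac{31}{60}
E[Y] = \frac{11}{20}
Cov(X,Y) = E[XY] - E[X]E[Y] = - \frac{1}{1200}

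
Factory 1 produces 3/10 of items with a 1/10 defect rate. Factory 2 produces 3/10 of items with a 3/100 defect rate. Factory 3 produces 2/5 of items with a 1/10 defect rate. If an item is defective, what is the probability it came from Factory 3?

Using Bayes' theorem:
P(F1) = 3/10, P(D|F1) = 1/10
P(F2) = 3/10, P(D|F2) = 3/100
P(F3) = 2/5, P(D|F3) = 1/10
P(D) = P(D|F1)P(F1) + P(D|F2)P(F2) + P(D|F3)P(F3)
     = \frac{79}{1000}
P(F3|D) = P(D|F3)P(F3) / P(D)
= \frac{40}{79}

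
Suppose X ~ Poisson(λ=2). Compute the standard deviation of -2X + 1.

For X ~ Poisson(λ=2):
Var(X) = 2
SD(X) = √(Var(X)) = √(2) = \sqrt{2}
SD(-2X + 1) = |-2| × SD(X) = 2 × \sqrt{2} = 2 \sqrt{2}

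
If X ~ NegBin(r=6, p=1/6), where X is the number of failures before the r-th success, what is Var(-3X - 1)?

For X ~ NegBin(r=6, p=1/6), where X is the number of failures before the r-th success:
Var(X) = 180
Var(-3X - 1) = (-3)² × Var(X) = 9 × 180 = 1620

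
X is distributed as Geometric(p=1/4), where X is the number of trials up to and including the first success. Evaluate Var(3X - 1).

For X ~ Geometric(p=1/4), where X is the number of trials up to and including the first success:
Var(X) = 12
Var(3X - 1) = (3)² × Var(X) = 9 × 12 = 108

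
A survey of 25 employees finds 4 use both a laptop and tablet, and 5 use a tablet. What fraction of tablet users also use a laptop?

P(A ∩ B) = 4/25
P(B) = 5/25 = 1/5
P(A|B) = P(A ∩ B) / P(B) = (4/25) / (1/5) = 4/5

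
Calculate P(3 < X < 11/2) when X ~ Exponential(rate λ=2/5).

P(3 < X < 11/2) = ∫_{3}^{11/2} f(x) dx
where f(x) = \frac{2 e^{- \frac{2 x}{5}}}{5}
= - \frac{1 - e}{e^{\frac{11}{5}}}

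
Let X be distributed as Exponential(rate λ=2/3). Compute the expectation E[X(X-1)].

E[X(X-1)] = E[X² - X] = E[X²] - E[X]
E[X] = \frac{3}{2}
E[X²] = Var(X) + (E[X])² = \frac{9}{4} + (\frac{3}{2})² = \frac{9}{2}
E[X(X-1)] = \frac{9}{2} - \frac{3}{2} = 3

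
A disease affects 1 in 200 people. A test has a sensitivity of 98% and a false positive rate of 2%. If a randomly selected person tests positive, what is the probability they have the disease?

Let D = the rare event, + = positive/flagged.
P(D) = 1/200
P(+|D) = 98/100 = 49/50
P(+|D') = 2/100 = 1/50
P(+) = P(+|D)P(D) + P(+|D')P(D')
     = \frac{49}{50} × \frac{1}{200} + \frac{1}{50} × \frac{199}{200}
     = \frac{31}{1250}
P(D|+) = P(+|D)P(D)/P(+) = \frac{49}{248}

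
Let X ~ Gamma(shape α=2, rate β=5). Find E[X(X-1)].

E[X(X-1)] = E[X² - X] = E[X²] - E[X]
E[X] = \frac{2}{5}
E[X²] = Var(X) + (E[X])² = \frac{2}{25} + (\frac{2}{5})² = \frac{6}{25}
E[X(X-1)] = \frac{6}{25} - \frac{2}{5} = - \frac{4}{25}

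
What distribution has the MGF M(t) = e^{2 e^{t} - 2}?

The MGF M(t) = e^{2 e^{t} - 2} is the standard form for the Poisson distribution.
Comparing with the known MGF formula identifies: Poisson(λ=2)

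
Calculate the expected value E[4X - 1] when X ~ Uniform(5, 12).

For X ~ Uniform(5, 12):
E[X] = \frac{17}{2}
E[4X - 1] = 4 × E[X] - 1 = 33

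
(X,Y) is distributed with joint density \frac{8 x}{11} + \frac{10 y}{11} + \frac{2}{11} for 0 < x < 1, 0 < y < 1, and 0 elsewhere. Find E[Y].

E[Y] = ∫_0^1 ∫_0^1 y × f(x,y) dx dy
= \frac{19}{33}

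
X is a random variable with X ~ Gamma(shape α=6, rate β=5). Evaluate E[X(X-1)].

E[X(X-1)] = E[X² - X] = E[X²] - E[X]
E[X] = \frac{6}{5}
E[X²] = Var(X) + (E[X])² = \frac{6}{25} + (\frac{6}{5})² = \frac{42}{25}
E[X(X-1)] = \frac{42}{25} - \frac{6}{5} = \frac{12}{25}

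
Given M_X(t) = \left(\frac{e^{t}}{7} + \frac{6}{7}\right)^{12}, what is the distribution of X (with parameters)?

The MGF M(t) = \left(\frac{e^{t}}{7} + \frac{6}{7}\right)^{12} is the standard form for the Binomial distribution.
Comparing with the known MGF formula identifies: Binomial(n=12, p=1/7)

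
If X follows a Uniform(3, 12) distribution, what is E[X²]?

Using the identity E[X²] = Var(X) + (E[X])²:
E[X] = \frac{15}{2}
Var(X) = \frac{27}{4}
E[X²] = \frac{27}{4} + (\frac{15}{2})²
= 63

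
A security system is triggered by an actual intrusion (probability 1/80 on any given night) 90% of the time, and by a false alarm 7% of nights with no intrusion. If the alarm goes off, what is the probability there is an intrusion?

Let D = the rare event, + = positive/flagged.
P(D) = 1/80
P(+|D) = 90/100 = 9/10
P(+|D') = 7/100
P(+) = P(+|D)P(D) + P(+|D')P(D')
     = \frac{9}{10} × \frac{1}{80} + \frac{7}{100} × \frac{79}{80}
     = \frac{643}{8000}
P(D|+) = P(+|D)P(D)/P(+) = \frac{90}{643}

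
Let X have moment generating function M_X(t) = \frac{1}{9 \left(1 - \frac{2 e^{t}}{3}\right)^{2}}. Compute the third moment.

To find E[X^3], compute M^(3)(0):
M^(1)(t) = \frac{4 e^{t}}{27 \left(1 - \frac{2 e^{t}}{3}\right)^{3}}
M^(2)(t) = \frac{4 e^{t}}{27 \left(1 - \frac{2 e^{t}}{3}\right)^{3}} + \frac{8 e^{2 t}}{27 \left(1 - \frac{2 e^{t}}{3}\right)^{4}}
M^(3)(t) = \frac{4 e^{t}}{27 \left(1 - \frac{2 e^{t}}{3}\right)^{3}} + \frac{8 e^{2 t}}{9 \left(1 - \frac{2 e^{t}}{3}\right)^{4}} + \frac{64 e^{3 t}}{81 \left(1 - \frac{2 e^{t}}{3}\right)^{5}}
M^(3)(0) = 268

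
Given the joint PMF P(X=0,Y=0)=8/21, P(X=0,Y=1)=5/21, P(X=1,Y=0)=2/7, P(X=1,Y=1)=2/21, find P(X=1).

P(X=1) = P(X=1,Y=0) + P(X=1,Y=1)
= 2/7 + 2/21
= 8/21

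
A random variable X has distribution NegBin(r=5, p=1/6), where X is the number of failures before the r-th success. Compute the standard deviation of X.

For X ~ NegBin(r=5, p=1/6), where X is the number of failures before the r-th success:
Var(X) = 150
SD(X) = √(Var(X)) = √(150) = 5 \sqrt{6}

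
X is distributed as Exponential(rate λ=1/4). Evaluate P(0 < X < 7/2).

P(0 < X < 7/2) = ∫_{0}^{7/2} f(x) dx
where f(x) = \frac{e^{- \frac{x}{4}}}{4}
= 1 - e^{- \frac{7}{8}}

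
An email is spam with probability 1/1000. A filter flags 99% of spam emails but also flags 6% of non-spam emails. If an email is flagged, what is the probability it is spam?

Let D = the rare event, + = positive/flagged.
P(D) = 1/1000
P(+|D) = 99/100
P(+|D') = 6/100 = 3/50
P(+) = P(+|D)P(D) + P(+|D')P(D')
     = \frac{99}{100} × \frac{1}{1000} + \frac{3}{50} × \frac{999}{1000}
     = \frac{6093}{100000}
P(D|+) = P(+|D)P(D)/P(+) = \frac{11}{677}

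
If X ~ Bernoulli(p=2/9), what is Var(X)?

For X ~ Bernoulli(p=2/9):
Var(X) = \frac{14}{81}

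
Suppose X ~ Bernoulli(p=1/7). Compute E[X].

For X ~ Bernoulli(p=1/7), the expected value is:
E[X] = \frac{1}{7}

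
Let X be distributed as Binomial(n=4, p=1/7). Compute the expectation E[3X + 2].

For X ~ Binomial(n=4, p=1/7):
E[X] = \frac{4}{7}
E[3X + 2] = 3 × E[X] + 2 = \frac{26}{7}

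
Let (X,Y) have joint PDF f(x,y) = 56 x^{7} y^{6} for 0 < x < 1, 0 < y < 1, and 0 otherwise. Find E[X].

E[X] = ∫_0^1 ∫_0^1 x × f(x,y) dy dx
= ∫_0^1 ∫_0^1 x × (56 x^{7} y^{6}) dy dx
= \frac{8}{9}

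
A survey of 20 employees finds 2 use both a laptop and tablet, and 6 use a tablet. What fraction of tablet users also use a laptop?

P(A ∩ B) = 2/20 = 1/10
P(B) = 6/20 = 3/10
P(A|B) = P(A ∩ B) / P(B) = (1/10) / (3/10) = 1/3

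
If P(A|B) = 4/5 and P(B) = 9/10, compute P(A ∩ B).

By definition, P(A|B) = P(A ∩ B) / P(B)
So P(A ∩ B) = P(A|B) × P(B)
= 4/5 × 9/10
= 18/25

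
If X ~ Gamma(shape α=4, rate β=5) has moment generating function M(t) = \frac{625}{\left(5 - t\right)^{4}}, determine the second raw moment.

To find E[X^2], compute M^(2)(0):
M^(1)(t) = \frac{2500}{\left(5 - t\right)^{5}}
M^(2)(t) = \frac{12500}{\left(5 - t\right)^{6}}
M^(2)(0) = \frac{4}{5}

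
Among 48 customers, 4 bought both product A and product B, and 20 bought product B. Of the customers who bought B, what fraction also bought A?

P(A ∩ B) = 4/48 = 1/12
P(B) = 20/48 = 5/12
P(A|B) = P(A ∩ B) / P(B) = (1/12) / (5/12) = 1/5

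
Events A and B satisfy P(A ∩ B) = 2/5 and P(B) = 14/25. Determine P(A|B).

P(A|B) = P(A ∩ B) / P(B)
= (2/5) / (14/25)
= 5/7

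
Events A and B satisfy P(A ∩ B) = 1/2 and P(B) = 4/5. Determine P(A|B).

P(A|B) = P(A ∩ B) / P(B)
= (1/2) / (4/5)
= 5/8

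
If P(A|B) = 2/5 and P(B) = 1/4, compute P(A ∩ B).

By definition, P(A|B) = P(A ∩ B) / P(B)
So P(A ∩ B) = P(A|B) × P(B)
= 2/5 × 1/4
= 1/10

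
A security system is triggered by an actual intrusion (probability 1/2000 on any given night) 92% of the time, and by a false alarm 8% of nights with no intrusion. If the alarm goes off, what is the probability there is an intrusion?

Let D = the rare event, + = positive/flagged.
P(D) = 1/2000
P(+|D) = 92/100 = 23/25
P(+|D') = 8/100 = 2/25
P(+) = P(+|D)P(D) + P(+|D')P(D')
     = \frac{23}{25} × \frac{1}{2000} + \frac{2}{25} × \frac{1999}{2000}
     = \frac{4021}{50000}
P(D|+) = P(+|D)P(D)/P(+) = \frac{23}{4021}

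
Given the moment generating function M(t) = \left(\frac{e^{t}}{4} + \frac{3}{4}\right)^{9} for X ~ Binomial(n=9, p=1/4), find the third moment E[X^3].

To find E[X^3], compute M^(3)(0):
M^(1)(t) = \frac{9 \left(\frac{e^{t}}{4} + \frac{3}{4}\right)^{8} e^{t}}{4}
M^(2)(t) = \frac{9 \left(\frac{e^{t}}{4} + \frac{3}{4}\right)^{8} e^{t}}{4} + \frac{9 \left(\frac{e^{t}}{4} + \frac{3}{4}\right)^{7} e^{2 t}}{2}
M^(3)(t) = \frac{9 \left(\frac{e^{t}}{4} + \frac{3}{4}\right)^{8} e^{t}}{4} + \frac{27 \left(\frac{e^{t}}{4} + \frac{3}{4}\right)^{7} e^{2 t}}{2} + \frac{63 \left(\frac{e^{t}}{4} + \frac{3}{4}\right)^{6} e^{3 t}}{8}
M^(3)(0) = \frac{189}{8}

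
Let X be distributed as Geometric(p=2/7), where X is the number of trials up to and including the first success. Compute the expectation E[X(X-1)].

E[X(X-1)] = E[X² - X] = E[X²] - E[X]
E[X] = \frac{7}{2}
E[X²] = Var(X) + (E[X])² = \frac{35}{4} + (\frac{7}{2})² = 21
E[X(X-1)] = 21 - \frac{7}{2} = \frac{35}{2}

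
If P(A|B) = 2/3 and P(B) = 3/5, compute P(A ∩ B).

By definition, P(A|B) = P(A ∩ B) / P(B)
So P(A ∩ B) = P(A|B) × P(B)
= 2/3 × 3/5
= 2/5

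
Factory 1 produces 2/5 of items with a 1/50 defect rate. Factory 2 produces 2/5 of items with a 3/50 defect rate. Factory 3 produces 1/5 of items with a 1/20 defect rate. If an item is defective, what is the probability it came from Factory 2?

Using Bayes' theorem:
P(F1) = 2/5, P(D|F1) = 1/50
P(F2) = 2/5, P(D|F2) = 3/50
P(F3) = 1/5, P(D|F3) = 1/20
P(D) = P(D|F1)P(F1) + P(D|F2)P(F2) + P(D|F3)P(F3)
     = \frac{21}{500}
P(F2|D) = P(D|F2)P(F2) / P(D)
= \frac{4}{7}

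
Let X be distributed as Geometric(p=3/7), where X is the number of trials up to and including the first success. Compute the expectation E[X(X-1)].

E[X(X-1)] = E[X² - X] = E[X²] - E[X]
E[X] = \frac{7}{3}
E[X²] = Var(X) + (E[X])² = \frac{28}{9} + (\frac{7}{3})² = \frac{77}{9}
E[X(X-1)] = \frac{77}{9} - \frac{7}{3} = \frac{56}{9}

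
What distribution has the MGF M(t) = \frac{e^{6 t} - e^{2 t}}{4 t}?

The MGF M(t) = \frac{e^{6 t} - e^{2 t}}{4 t} is the standard form for the Uniform distribution.
Comparing with the known MGF formula identifies: Uniform(2, 6)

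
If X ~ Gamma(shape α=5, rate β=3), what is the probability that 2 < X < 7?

P(2 < X < 7) = ∫_{2}^{7} f(x) dx
where f(x) = \frac{81 x^{4} e^{- 3 x}}{8}
= \frac{5 \left(-15823 + 184 e^{15}\right)}{8 e^{21}}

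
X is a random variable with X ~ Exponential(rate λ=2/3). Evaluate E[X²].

Using the identity E[X²] = Var(X) + (E[X])²:
E[X] = \frac{3}{2}
Var(X) = \frac{9}{4}
E[X²] = \frac{9}{4} + (\frac{3}{2})²
= \frac{9}{2}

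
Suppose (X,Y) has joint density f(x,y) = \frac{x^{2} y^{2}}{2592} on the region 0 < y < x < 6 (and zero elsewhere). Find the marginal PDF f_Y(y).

f_Y(y) = ∫_y^6 \frac{x^{2} y^{2}}{2592} dx = \frac{y^{2} \left(216 - y^{3}\right)}{7776}
for 0 < y < 6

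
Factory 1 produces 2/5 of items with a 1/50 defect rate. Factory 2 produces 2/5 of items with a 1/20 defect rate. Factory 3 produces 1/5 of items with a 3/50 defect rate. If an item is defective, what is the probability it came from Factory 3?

Using Bayes' theorem:
P(F1) = 2/5, P(D|F1) = 1/50
P(F2) = 2/5, P(D|F2) = 1/20
P(F3) = 1/5, P(D|F3) = 3/50
P(D) = P(D|F1)P(F1) + P(D|F2)P(F2) + P(D|F3)P(F3)
     = \frac{1}{25}
P(F3|D) = P(D|F3)P(F3) / P(D)
= \frac{3}{10}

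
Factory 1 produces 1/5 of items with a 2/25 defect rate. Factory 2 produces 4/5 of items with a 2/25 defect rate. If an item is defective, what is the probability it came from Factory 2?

Using Bayes' theorem:
P(F1) = 1/5, P(D|F1) = 2/25
P(F2) = 4/5, P(D|F2) = 2/25
P(D) = P(D|F1)P(F1) + P(D|F2)P(F2)
     = \frac{2}{25}
P(F2|D) = P(D|F2)P(F2) / P(D)
= \frac{4}{5}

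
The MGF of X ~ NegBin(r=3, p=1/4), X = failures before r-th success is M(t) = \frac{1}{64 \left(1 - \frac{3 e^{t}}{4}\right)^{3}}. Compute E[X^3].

To find E[X^3], compute M^(3)(0):
M^(1)(t) = \frac{9 e^{t}}{256 \left(1 - \frac{3 e^{t}}{4}\right)^{4}}
M^(2)(t) = \frac{9 e^{t}}{256 \left(1 - \frac{3 e^{t}}{4}\right)^{4}} + \frac{27 e^{2 t}}{256 \left(1 - \frac{3 e^{t}}{4}\right)^{5}}
M^(3)(t) = \frac{9 e^{t}}{256 \left(1 - \frac{3 e^{t}}{4}\right)^{4}} + \frac{81 e^{2 t}}{256 \left(1 - \frac{3 e^{t}}{4}\right)^{5}} + \frac{405 e^{3 t}}{1024 \left(1 - \frac{3 e^{t}}{4}\right)^{6}}
M^(3)(0) = 1953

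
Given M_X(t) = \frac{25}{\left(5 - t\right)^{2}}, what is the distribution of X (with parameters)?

The MGF M(t) = \frac{25}{\left(5 - t\right)^{2}} is the standard form for the Gamma distribution.
Comparing with the known MGF formula identifies: Gamma(shape α=2, rate β=5)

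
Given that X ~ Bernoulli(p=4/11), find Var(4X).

For X ~ Bernoulli(p=4/11):
Var(X) = \frac{28}{121}
Var(4X) = (4)² × Var(X) = 16 × \frac{28}{121} = \frac{448}{121}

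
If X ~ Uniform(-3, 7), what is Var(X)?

For X ~ Uniform(-3, 7):
Var(X) = \frac{25}{3}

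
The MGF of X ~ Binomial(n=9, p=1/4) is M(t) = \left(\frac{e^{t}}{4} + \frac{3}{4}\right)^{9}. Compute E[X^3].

To find E[X^3], compute M^(3)(0):
M^(1)(t) = \frac{9 \left(\frac{e^{t}}{4} + \frac{3}{4}\right)^{8} e^{t}}{4}
M^(2)(t) = \frac{9 \left(\frac{e^{t}}{4} + \frac{3}{4}\right)^{8} e^{t}}{4} + \frac{9 \left(\frac{e^{t}}{4} + \frac{3}{4}\right)^{7} e^{2 t}}{2}
M^(3)(t) = \frac{9 \left(\frac{e^{t}}{4} + \frac{3}{4}\right)^{8} e^{t}}{4} + \frac{27 \left(\frac{e^{t}}{4} + \frac{3}{4}\right)^{7} e^{2 t}}{2} + \frac{63 \left(\frac{e^{t}}{4} + \frac{3}{4}\right)^{6} e^{3 t}}{8}
M^(3)(0) = \frac{189}{8}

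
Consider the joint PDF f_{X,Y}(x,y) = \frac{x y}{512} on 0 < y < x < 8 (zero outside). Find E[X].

f_X(x) = ∫_0^x \frac{x y}{512} dy = \frac{x^{3}}{1024}
E[X] = ∫_0^8 x × (\frac{x^{3}}{1024}) dx = \frac{32}{5}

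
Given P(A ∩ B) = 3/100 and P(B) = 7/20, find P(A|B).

P(A|B) = P(A ∩ B) / P(B)
= (3/100) / (7/20)
= 3/35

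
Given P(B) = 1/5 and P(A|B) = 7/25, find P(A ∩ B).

By definition, P(A|B) = P(A ∩ B) / P(B)
So P(A ∩ B) = P(A|B) × P(B)
= 7/25 × 1/5
= 7/125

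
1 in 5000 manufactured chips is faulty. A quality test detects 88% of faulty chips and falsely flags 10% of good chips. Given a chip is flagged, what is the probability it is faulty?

Let D = the rare event, + = positive/flagged.
P(D) = 1/5000
P(+|D) = 88/100 = 22/25
P(+|D') = 10/100 = 1/10
P(+) = P(+|D)P(D) + P(+|D')P(D')
     = \frac{22}{25} × \frac{1}{5000} + \frac{1}{10} × \frac{4999}{5000}
     = \frac{25039}{250000}
P(D|+) = P(+|D)P(D)/P(+) = \frac{44}{25039}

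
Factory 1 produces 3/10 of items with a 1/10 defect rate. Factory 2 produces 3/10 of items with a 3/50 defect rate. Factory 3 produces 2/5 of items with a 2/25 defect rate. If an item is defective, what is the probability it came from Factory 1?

Using Bayes' theorem:
P(F1) = 3/10, P(D|F1) = 1/10
P(F2) = 3/10, P(D|F2) = 3/50
P(F3) = 2/5, P(D|F3) = 2/25
P(D) = P(D|F1)P(F1) + P(D|F2)P(F2) + P(D|F3)P(F3)
     = \frac{2}{25}
P(F1|D) = P(D|F1)P(F1) / P(D)
= \frac{3}{8}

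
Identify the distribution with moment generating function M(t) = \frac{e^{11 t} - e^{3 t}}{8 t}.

The MGF M(t) = \frac{e^{11 t} - e^{3 t}}{8 t} is the standard form for the Uniform distribution.
Comparing with the known MGF formula identifies: Uniform(3, 11)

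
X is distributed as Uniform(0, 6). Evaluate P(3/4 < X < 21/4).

P(3/4 < X < 21/4) = ∫_{3/4}^{21/4} f(x) dx
where f(x) = \frac{1}{6}
= \frac{3}{4}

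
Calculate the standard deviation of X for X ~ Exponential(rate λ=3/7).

For X ~ Exponential(rate λ=3/7):
Var(X) = \frac{49}{9}
SD(X) = √(Var(X)) = √(\frac{49}{9}) = \frac{7}{3}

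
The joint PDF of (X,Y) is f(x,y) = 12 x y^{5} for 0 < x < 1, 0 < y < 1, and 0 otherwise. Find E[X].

E[X] = ∫_0^1 ∫_0^1 x × f(x,y) dy dx
= ∫_0^1 ∫_0^1 x × (12 x y^{5}) dy dx
= \frac{2}{3}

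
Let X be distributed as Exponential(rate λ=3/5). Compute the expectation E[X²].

Using the identity E[X²] = Var(X) + (E[X])²:
E[X] = \frac{5}{3}
Var(X) = \frac{25}{9}
E[X²] = \frac{25}{9} + (\frac{5}{3})²
= \frac{50}{9}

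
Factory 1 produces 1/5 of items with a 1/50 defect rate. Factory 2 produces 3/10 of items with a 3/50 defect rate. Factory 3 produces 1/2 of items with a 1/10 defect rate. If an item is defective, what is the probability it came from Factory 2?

Using Bayes' theorem:
P(F1) = 1/5, P(D|F1) = 1/50
P(F2) = 3/10, P(D|F2) = 3/50
P(F3) = 1/2, P(D|F3) = 1/10
P(D) = P(D|F1)P(F1) + P(D|F2)P(F2) + P(D|F3)P(F3)
     = \frac{9}{125}
P(F2|D) = P(D|F2)P(F2) / P(D)
= \frac{1}{4}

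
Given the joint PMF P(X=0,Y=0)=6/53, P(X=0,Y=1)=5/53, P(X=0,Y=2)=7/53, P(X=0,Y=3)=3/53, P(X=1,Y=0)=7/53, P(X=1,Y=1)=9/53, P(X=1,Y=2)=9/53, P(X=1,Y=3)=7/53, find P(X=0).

P(X=0) = P(X=0,Y=0) + P(X=0,Y=1) + P(X=0,Y=2) + P(X=0,Y=3)
= 6/53 + 5/53 + 7/53 + 3/53
= 21/53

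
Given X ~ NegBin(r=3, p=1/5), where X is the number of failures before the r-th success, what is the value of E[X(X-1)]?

E[X(X-1)] = E[X² - X] = E[X²] - E[X]
E[X] = 12
E[X²] = Var(X) + (E[X])² = 60 + (12)² = 204
E[X(X-1)] = 204 - 12 = 192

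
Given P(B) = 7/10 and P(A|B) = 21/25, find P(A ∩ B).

By definition, P(A|B) = P(A ∩ B) / P(B)
So P(A ∩ B) = P(A|B) × P(B)
= 21/25 × 7/10
= 147/250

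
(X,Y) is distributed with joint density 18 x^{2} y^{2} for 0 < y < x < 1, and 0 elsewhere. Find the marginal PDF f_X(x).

f_X(x) = ∫_0^x 18 x^{2} y^{2} dy = 6 x^{5}
for 0 < x < 1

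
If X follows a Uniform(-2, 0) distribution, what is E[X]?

For X ~ Uniform(-2, 0), the expected value is:
E[X] = -1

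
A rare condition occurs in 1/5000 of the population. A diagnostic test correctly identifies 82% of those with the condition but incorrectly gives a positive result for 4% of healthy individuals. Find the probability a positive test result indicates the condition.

Let D = the rare event, + = positive/flagged.
P(D) = 1/5000
P(+|D) = 82/100 = 41/50
P(+|D') = 4/100 = 1/25
P(+) = P(+|D)P(D) + P(+|D')P(D')
     = \frac{41}{50} × \frac{1}{5000} + \frac{1}{25} × \frac{4999}{5000}
     = \frac{10039}{250000}
P(D|+) = P(+|D)P(D)/P(+) = \frac{41}{10039}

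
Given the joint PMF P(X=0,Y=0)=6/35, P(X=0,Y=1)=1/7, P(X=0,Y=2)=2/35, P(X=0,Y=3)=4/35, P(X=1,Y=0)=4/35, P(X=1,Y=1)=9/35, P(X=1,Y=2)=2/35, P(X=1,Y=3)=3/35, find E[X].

First find marginal of X:
P(X=0) = 17/35
P(X=1) = 18/35
E[X] = 0 × 17/35 + 1 × 18/35 = 18/35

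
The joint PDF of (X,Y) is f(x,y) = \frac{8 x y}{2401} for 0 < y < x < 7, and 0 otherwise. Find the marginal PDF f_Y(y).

f_Y(y) = ∫_y^7 \frac{8 x y}{2401} dx = \frac{4 y \left(49 - y^{2}\right)}{2401}
for 0 < y < 7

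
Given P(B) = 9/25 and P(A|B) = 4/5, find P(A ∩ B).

By definition, P(A|B) = P(A ∩ B) / P(B)
So P(A ∩ B) = P(A|B) × P(B)
= 4/5 × 9/25
= 36/125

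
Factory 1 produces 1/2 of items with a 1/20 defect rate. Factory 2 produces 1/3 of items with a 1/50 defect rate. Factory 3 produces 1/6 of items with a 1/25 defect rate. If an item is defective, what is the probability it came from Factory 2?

Using Bayes' theorem:
P(F1) = 1/2, P(D|F1) = 1/20
P(F2) = 1/3, P(D|F2) = 1/50
P(F3) = 1/6, P(D|F3) = 1/25
P(D) = P(D|F1)P(F1) + P(D|F2)P(F2) + P(D|F3)P(F3)
     = \frac{23}{600}
P(F2|D) = P(D|F2)P(F2) / P(D)
= \frac{4}{23}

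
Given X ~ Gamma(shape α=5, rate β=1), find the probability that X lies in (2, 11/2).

P(2 < X < 11/2) = ∫_{2}^{11/2} f(x) dx
where f(x) = \frac{x^{4} e^{- x}}{24}
= - \frac{33593}{384 e^{\frac{11}{2}}} + \frac{7}{e^{2}}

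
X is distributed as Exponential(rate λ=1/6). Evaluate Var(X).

For X ~ Exponential(rate λ=1/6):
Var(X) = 36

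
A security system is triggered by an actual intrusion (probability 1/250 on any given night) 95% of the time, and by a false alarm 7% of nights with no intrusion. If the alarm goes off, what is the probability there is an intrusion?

Let D = the rare event, + = positive/flagged.
P(D) = 1/250
P(+|D) = 95/100 = 19/20
P(+|D') = 7/100
P(+) = P(+|D)P(D) + P(+|D')P(D')
     = \frac{19}{20} × \frac{1}{250} + \frac{7}{100} × \frac{249}{250}
     = \frac{919}{12500}
P(D|+) = P(+|D)P(D)/P(+) = \frac{95}{1838}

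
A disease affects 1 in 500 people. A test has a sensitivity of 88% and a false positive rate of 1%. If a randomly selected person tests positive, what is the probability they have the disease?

Let D = the rare event, + = positive/flagged.
P(D) = 1/500
P(+|D) = 88/100 = 22/25
P(+|D') = 1/100
P(+) = P(+|D)P(D) + P(+|D')P(D')
     = \frac{22}{25} × \frac{1}{500} + \frac{1}{100} × \frac{499}{500}
     = \frac{587}{50000}
P(D|+) = P(+|D)P(D)/P(+) = \frac{88}{587}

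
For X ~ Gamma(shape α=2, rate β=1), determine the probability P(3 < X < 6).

P(3 < X < 6) = ∫_{3}^{6} f(x) dx
where f(x) = x e^{- x}
= \frac{-7 + 4 e^{3}}{e^{6}}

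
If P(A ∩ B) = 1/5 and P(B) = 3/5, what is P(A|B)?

P(A|B) = P(A ∩ B) / P(B)
= (1/5) / (3/5)
= 1/3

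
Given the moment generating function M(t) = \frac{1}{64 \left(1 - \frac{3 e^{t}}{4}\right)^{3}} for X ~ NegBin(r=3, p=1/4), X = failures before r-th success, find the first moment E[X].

To find E[X], compute M^(1)(0):
M^(1)(t) = \frac{9 e^{t}}{256 \left(1 - \frac{3 e^{t}}{4}\right)^{4}}
M^(1)(0) = 9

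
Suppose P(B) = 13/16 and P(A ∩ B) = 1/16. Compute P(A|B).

P(A|B) = P(A ∩ B) / P(B)
= (1/16) / (13/16)
= 1/13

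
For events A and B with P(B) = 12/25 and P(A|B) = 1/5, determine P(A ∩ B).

By definition, P(A|B) = P(A ∩ B) / P(B)
So P(A ∩ B) = P(A|B) × P(B)
= 1/5 × 12/25
= 12/125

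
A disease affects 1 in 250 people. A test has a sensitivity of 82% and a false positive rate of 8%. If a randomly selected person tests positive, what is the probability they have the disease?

Let D = the rare event, + = positive/flagged.
P(D) = 1/250
P(+|D) = 82/100 = 41/50
P(+|D') = 8/100 = 2/25
P(+) = P(+|D)P(D) + P(+|D')P(D')
     = \frac{41}{50} × \frac{1}{250} + \frac{2}{25} × \frac{249}{250}
     = \frac{1037}{12500}
P(D|+) = P(+|D)P(D)/P(+) = \frac{41}{1037}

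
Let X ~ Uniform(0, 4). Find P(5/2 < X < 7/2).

P(5/2 < X < 7/2) = ∫_{5/2}^{7/2} f(x) dx
where f(x) = \frac{1}{4}
= \frac{1}{4}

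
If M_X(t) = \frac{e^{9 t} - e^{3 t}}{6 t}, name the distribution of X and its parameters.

The MGF M(t) = \frac{e^{9 t} - e^{3 t}}{6 t} is the standard form for the Uniform distribution.
Comparing with the known MGF formula identifies: Uniform(3, 9)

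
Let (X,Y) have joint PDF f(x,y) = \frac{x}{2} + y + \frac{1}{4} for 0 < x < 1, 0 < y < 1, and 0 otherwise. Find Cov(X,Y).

E[XY] = ∫∫ xy × f(x,y) dx dy = \frac{5}{16}
E[X] = \frac{13}{24}
E[Y] = \frac{7}{12}
Cov(X,Y) = E[XY] - E[X]E[Y] = - \frac{1}{288}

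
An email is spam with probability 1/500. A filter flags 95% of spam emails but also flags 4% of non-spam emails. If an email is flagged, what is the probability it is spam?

Let D = the rare event, + = positive/flagged.
P(D) = 1/500
P(+|D) = 95/100 = 19/20
P(+|D') = 4/100 = 1/25
P(+) = P(+|D)P(D) + P(+|D')P(D')
     = \frac{19}{20} × \frac{1}{500} + \frac{1}{25} × \frac{499}{500}
     = \frac{2091}{50000}
P(D|+) = P(+|D)P(D)/P(+) = \frac{95}{2091}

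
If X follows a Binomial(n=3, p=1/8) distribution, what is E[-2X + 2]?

For X ~ Binomial(n=3, p=1/8):
E[X] = \frac{3}{8}
E[-2X + 2] = -2 × E[X] + 2 = \frac{5}{4}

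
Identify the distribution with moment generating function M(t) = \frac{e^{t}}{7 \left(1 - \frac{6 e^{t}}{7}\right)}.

The MGF M(t) = \frac{e^{t}}{7 \left(1 - \frac{6 e^{t}}{7}\right)} is the standard form for the Geometric distribution.
Comparing with the known MGF formula identifies: Geometric(p=1/7), X = trial number of first success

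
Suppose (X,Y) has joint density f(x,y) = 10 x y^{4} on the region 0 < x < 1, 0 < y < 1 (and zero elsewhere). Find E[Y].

E[Y] = ∫_0^1 ∫_0^1 y × f(x,y) dx dy
= \frac{5}{6}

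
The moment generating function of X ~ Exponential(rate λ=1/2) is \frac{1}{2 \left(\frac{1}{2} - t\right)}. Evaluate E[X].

To find E[X], compute M^(1)(0):
M^(1)(t) = \frac{1}{2 \left(\frac{1}{2} - t\right)^{2}}
M^(1)(0) = 2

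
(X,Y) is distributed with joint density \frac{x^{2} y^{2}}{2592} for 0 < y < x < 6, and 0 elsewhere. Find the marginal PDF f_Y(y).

f_Y(y) = ∫_y^6 \frac{x^{2} y^{2}}{2592} dx = \frac{y^{2} \left(216 - y^{3}\right)}{7776}
for 0 < y < 6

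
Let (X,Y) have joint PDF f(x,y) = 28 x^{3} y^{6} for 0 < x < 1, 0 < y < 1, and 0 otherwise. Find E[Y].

E[Y] = ∫_0^1 ∫_0^1 y × f(x,y) dx dy
= \frac{7}{8}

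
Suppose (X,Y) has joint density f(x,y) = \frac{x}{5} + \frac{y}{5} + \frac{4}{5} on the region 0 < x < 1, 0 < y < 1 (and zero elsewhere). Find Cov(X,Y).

E[XY] = ∫∫ xy × f(x,y) dx dy = \frac{4}{15}
E[X] = \frac{31}{60}
E[Y] = \frac{31}{60}
Cov(X,Y) = E[XY] - E[X]E[Y] = - \frac{1}{3600}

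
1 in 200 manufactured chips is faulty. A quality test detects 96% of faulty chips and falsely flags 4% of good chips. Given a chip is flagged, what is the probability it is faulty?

Let D = the rare event, + = positive/flagged.
P(D) = 1/200
P(+|D) = 96/100 = 24/25
P(+|D') = 4/100 = 1/25
P(+) = P(+|D)P(D) + P(+|D')P(D')
     = \frac{24}{25} × \frac{1}{200} + \frac{1}{25} × \frac{199}{200}
     = \frac{223}{5000}
P(D|+) = P(+|D)P(D)/P(+) = \frac{24}{223}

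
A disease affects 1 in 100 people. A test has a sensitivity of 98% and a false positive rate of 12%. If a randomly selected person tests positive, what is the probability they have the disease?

Let D = the rare event, + = positive/flagged.
P(D) = 1/100
P(+|D) = 98/100 = 49/50
P(+|D') = 12/100 = 3/25
P(+) = P(+|D)P(D) + P(+|D')P(D')
     = \frac{49}{50} × \frac{1}{100} + \frac{3}{25} × \frac{99}{100}
     = \frac{643}{5000}
P(D|+) = P(+|D)P(D)/P(+) = \frac{49}{643}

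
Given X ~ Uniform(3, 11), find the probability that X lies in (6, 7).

P(6 < X < 7) = ∫_{6}^{7} f(x) dx
where f(x) = \frac{1}{8}
= \frac{1}{8}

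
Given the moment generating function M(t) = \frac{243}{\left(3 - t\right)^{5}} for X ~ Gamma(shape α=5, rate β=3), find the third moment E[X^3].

To find E[X^3], compute M^(3)(0):
M^(1)(t) = \frac{1215}{\left(3 - t\right)^{6}}
M^(2)(t) = \frac{7290}{\left(3 - t\right)^{7}}
M^(3)(t) = \frac{51030}{\left(3 - t\right)^{8}}
M^(3)(0) = \frac{70}{9}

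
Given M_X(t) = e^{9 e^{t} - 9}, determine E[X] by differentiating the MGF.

To find E[X], compute M^(1)(0):
M^(1)(t) = 9 e^{t} e^{9 e^{t} - 9}
M^(1)(0) = 9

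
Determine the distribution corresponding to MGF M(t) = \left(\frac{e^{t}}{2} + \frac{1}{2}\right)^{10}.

The MGF M(t) = \left(\frac{e^{t}}{2} + \frac{1}{2}\right)^{10} is the standard form for the Binomial distribution.
Comparing with the known MGF formula identifies: Binomial(n=10, p=1/2)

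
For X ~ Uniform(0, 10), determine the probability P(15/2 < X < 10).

P(15/2 < X < 10) = ∫_{15/2}^{10} f(x) dx
where f(x) = \frac{1}{10}
= \frac{1}{4}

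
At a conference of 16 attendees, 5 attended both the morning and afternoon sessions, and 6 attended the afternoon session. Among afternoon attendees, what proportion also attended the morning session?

P(A ∩ B) = 5/16
P(B) = 6/16 = 3/8
P(A|B) = P(A ∩ B) / P(B) = (5/16) / (3/8) = 5/6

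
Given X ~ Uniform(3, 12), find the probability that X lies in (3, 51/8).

P(3 < X < 51/8) = ∫_{3}^{51/8} f(x) dx
where f(x) = \frac{1}{9}
= \frac{3}{8}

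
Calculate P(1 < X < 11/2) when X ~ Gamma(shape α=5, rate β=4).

P(1 < X < 11/2) = ∫_{1}^{11/2} f(x) dx
where f(x) = \frac{128 x^{4} e^{- 4 x}}{3}
= \frac{-35401 + 103 e^{18}}{3 e^{22}}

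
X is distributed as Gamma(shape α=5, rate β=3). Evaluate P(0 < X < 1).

P(0 < X < 1) = ∫_{0}^{1} f(x) dx
where f(x) = \frac{81 x^{4} e^{- 3 x}}{8}
= 1 - \frac{131}{8 e^{3}}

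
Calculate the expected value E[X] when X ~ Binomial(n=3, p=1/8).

For X ~ Binomial(n=3, p=1/8), the expected value is:
E[X] = \frac{3}{8}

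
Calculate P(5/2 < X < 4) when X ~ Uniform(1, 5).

P(5/2 < X < 4) = ∫_{5/2}^{4} f(x) dx
where f(x) = \frac{1}{4}
= \frac{3}{8}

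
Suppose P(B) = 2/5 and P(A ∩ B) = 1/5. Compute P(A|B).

P(A|B) = P(A ∩ B) / P(B)
= (1/5) / (2/5)
= 1/2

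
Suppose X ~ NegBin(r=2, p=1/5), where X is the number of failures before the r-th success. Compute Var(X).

For X ~ NegBin(r=2, p=1/5), where X is the number of failures before the r-th success:
Var(X) = 40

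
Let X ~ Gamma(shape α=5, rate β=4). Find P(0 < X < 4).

P(0 < X < 4) = ∫_{0}^{4} f(x) dx
where f(x) = \frac{128 x^{4} e^{- 4 x}}{3}
= 1 - \frac{10675}{3 e^{16}}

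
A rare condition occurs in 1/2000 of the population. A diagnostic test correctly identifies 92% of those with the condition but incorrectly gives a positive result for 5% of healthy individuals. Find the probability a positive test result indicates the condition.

Let D = the rare event, + = positive/flagged.
P(D) = 1/2000
P(+|D) = 92/100 = 23/25
P(+|D') = 5/100 = 1/20
P(+) = P(+|D)P(D) + P(+|D')P(D')
     = \frac{23}{25} × \frac{1}{2000} + \frac{1}{20} × \frac{1999}{2000}
     = \frac{10087}{200000}
P(D|+) = P(+|D)P(D)/P(+) = \frac{92}{10087}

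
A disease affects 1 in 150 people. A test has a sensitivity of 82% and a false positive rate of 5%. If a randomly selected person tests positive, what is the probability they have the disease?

Let D = the rare event, + = positive/flagged.
P(D) = 1/150
P(+|D) = 82/100 = 41/50
P(+|D') = 5/100 = 1/20
P(+) = P(+|D)P(D) + P(+|D')P(D')
     = \frac{41}{50} × \frac{1}{150} + \frac{1}{20} × \frac{149}{150}
     = \frac{827}{15000}
P(D|+) = P(+|D)P(D)/P(+) = \frac{82}{827}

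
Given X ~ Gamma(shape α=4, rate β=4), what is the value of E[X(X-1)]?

E[X(X-1)] = E[X² - X] = E[X²] - E[X]
E[X] = 1
E[X²] = Var(X) + (E[X])² = \frac{1}{4} + (1)² = \frac{5}{4}
E[X(X-1)] = \frac{5}{4} - 1 = \frac{1}{4}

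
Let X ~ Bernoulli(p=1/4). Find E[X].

For X ~ Bernoulli(p=1/4), the expected value is:
E[X] = \frac{1}{4}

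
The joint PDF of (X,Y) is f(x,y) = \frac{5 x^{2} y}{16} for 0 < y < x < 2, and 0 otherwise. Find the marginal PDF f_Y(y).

f_Y(y) = ∫_y^2 \frac{5 x^{2} y}{16} dx = \frac{5 y \left(8 - y^{3}\right)}{48}
for 0 < y < 2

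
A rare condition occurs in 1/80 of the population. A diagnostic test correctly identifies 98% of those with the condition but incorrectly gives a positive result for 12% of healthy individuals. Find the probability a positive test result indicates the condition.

Let D = the rare event, + = positive/flagged.
P(D) = 1/80
P(+|D) = 98/100 = 49/50
P(+|D') = 12/100 = 3/25
P(+) = P(+|D)P(D) + P(+|D')P(D')
     = \frac{49}{50} × \frac{1}{80} + \frac{3}{25} × \frac{79}{80}
     = \frac{523}{4000}
P(D|+) = P(+|D)P(D)/P(+) = \frac{49}{523}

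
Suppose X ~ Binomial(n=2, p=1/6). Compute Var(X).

For X ~ Binomial(n=2, p=1/6):
Var(X) = \frac{5}{18}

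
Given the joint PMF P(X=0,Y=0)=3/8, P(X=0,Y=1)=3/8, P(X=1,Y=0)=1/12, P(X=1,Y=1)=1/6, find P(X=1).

P(X=1) = P(X=1,Y=0) + P(X=1,Y=1)
= 1/12 + 1/6
= 1/4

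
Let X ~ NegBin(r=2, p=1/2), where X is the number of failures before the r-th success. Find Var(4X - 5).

For X ~ NegBin(r=2, p=1/2), where X is the number of failures before the r-th success:
Var(X) = 4
Var(4X - 5) = (4)² × Var(X) = 16 × 4 = 64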